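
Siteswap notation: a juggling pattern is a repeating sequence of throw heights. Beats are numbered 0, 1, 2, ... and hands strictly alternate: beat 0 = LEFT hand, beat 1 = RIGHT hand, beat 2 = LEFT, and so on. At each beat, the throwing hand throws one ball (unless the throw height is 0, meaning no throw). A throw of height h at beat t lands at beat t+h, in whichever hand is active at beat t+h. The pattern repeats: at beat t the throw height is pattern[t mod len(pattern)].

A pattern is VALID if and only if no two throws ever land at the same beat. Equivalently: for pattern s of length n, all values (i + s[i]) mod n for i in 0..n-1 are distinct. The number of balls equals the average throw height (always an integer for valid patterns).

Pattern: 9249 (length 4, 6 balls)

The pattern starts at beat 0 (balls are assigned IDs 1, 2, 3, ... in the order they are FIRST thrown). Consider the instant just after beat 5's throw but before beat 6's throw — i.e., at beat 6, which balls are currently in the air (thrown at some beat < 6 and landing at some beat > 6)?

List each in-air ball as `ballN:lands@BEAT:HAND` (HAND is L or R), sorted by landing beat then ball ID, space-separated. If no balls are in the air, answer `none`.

Answer: ball5:lands@7:R ball1:lands@9:R ball2:lands@12:L ball4:lands@13:R

Derivation:
Beat 0 (L): throw ball1 h=9 -> lands@9:R; in-air after throw: [b1@9:R]
Beat 1 (R): throw ball2 h=2 -> lands@3:R; in-air after throw: [b2@3:R b1@9:R]
Beat 2 (L): throw ball3 h=4 -> lands@6:L; in-air after throw: [b2@3:R b3@6:L b1@9:R]
Beat 3 (R): throw ball2 h=9 -> lands@12:L; in-air after throw: [b3@6:L b1@9:R b2@12:L]
Beat 4 (L): throw ball4 h=9 -> lands@13:R; in-air after throw: [b3@6:L b1@9:R b2@12:L b4@13:R]
Beat 5 (R): throw ball5 h=2 -> lands@7:R; in-air after throw: [b3@6:L b5@7:R b1@9:R b2@12:L b4@13:R]
Beat 6 (L): throw ball3 h=4 -> lands@10:L; in-air after throw: [b5@7:R b1@9:R b3@10:L b2@12:L b4@13:R]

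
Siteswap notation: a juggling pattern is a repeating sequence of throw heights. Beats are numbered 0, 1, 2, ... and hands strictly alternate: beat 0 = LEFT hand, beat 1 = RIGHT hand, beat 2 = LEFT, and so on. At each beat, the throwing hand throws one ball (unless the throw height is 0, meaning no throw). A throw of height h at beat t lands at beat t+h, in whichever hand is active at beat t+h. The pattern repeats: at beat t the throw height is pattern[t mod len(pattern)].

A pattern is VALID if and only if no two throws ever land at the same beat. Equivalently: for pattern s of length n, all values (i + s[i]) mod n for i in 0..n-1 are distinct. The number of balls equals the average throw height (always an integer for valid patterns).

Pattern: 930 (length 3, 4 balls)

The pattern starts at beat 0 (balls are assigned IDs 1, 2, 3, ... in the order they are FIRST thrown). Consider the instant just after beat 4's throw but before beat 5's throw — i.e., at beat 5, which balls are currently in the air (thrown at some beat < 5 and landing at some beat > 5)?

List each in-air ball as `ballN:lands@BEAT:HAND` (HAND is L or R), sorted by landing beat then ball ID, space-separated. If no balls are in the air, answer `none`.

Beat 0 (L): throw ball1 h=9 -> lands@9:R; in-air after throw: [b1@9:R]
Beat 1 (R): throw ball2 h=3 -> lands@4:L; in-air after throw: [b2@4:L b1@9:R]
Beat 3 (R): throw ball3 h=9 -> lands@12:L; in-air after throw: [b2@4:L b1@9:R b3@12:L]
Beat 4 (L): throw ball2 h=3 -> lands@7:R; in-air after throw: [b2@7:R b1@9:R b3@12:L]

Answer: ball2:lands@7:R ball1:lands@9:R ball3:lands@12:L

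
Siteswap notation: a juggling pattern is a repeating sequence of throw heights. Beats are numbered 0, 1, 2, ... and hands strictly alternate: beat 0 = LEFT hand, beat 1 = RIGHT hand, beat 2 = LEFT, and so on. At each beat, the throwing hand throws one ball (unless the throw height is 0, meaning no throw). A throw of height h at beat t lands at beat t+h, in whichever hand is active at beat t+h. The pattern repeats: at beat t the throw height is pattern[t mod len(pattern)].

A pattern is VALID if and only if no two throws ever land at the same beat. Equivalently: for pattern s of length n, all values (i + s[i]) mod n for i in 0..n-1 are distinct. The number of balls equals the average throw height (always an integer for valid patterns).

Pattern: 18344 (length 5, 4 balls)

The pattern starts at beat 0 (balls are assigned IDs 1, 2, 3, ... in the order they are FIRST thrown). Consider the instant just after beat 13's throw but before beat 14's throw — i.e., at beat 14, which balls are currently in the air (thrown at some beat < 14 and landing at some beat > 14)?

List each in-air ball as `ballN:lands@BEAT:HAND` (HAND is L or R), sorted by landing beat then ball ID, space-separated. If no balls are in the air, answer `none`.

Beat 0 (L): throw ball1 h=1 -> lands@1:R; in-air after throw: [b1@1:R]
Beat 1 (R): throw ball1 h=8 -> lands@9:R; in-air after throw: [b1@9:R]
Beat 2 (L): throw ball2 h=3 -> lands@5:R; in-air after throw: [b2@5:R b1@9:R]
Beat 3 (R): throw ball3 h=4 -> lands@7:R; in-air after throw: [b2@5:R b3@7:R b1@9:R]
Beat 4 (L): throw ball4 h=4 -> lands@8:L; in-air after throw: [b2@5:R b3@7:R b4@8:L b1@9:R]
Beat 5 (R): throw ball2 h=1 -> lands@6:L; in-air after throw: [b2@6:L b3@7:R b4@8:L b1@9:R]
Beat 6 (L): throw ball2 h=8 -> lands@14:L; in-air after throw: [b3@7:R b4@8:L b1@9:R b2@14:L]
Beat 7 (R): throw ball3 h=3 -> lands@10:L; in-air after throw: [b4@8:L b1@9:R b3@10:L b2@14:L]
Beat 8 (L): throw ball4 h=4 -> lands@12:L; in-air after throw: [b1@9:R b3@10:L b4@12:L b2@14:L]
Beat 9 (R): throw ball1 h=4 -> lands@13:R; in-air after throw: [b3@10:L b4@12:L b1@13:R b2@14:L]
Beat 10 (L): throw ball3 h=1 -> lands@11:R; in-air after throw: [b3@11:R b4@12:L b1@13:R b2@14:L]
Beat 11 (R): throw ball3 h=8 -> lands@19:R; in-air after throw: [b4@12:L b1@13:R b2@14:L b3@19:R]
Beat 12 (L): throw ball4 h=3 -> lands@15:R; in-air after throw: [b1@13:R b2@14:L b4@15:R b3@19:R]
Beat 13 (R): throw ball1 h=4 -> lands@17:R; in-air after throw: [b2@14:L b4@15:R b1@17:R b3@19:R]
Beat 14 (L): throw ball2 h=4 -> lands@18:L; in-air after throw: [b4@15:R b1@17:R b2@18:L b3@19:R]

Answer: ball4:lands@15:R ball1:lands@17:R ball3:lands@19:R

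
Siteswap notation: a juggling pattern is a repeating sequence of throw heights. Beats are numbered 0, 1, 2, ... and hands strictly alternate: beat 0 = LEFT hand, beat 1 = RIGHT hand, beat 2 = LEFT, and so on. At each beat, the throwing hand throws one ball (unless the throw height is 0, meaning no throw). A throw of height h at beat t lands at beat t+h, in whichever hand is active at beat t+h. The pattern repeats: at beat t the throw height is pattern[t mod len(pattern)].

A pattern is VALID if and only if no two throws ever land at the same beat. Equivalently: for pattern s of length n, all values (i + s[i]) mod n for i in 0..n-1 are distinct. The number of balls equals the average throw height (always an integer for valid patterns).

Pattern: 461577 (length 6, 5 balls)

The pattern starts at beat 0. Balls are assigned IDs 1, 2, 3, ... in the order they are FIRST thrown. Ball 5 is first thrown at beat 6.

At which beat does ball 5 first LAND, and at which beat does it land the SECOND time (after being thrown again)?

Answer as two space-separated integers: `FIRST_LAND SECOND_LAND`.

Beat 0 (L): throw ball1 h=4 -> lands@4:L; in-air after throw: [b1@4:L]
Beat 1 (R): throw ball2 h=6 -> lands@7:R; in-air after throw: [b1@4:L b2@7:R]
Beat 2 (L): throw ball3 h=1 -> lands@3:R; in-air after throw: [b3@3:R b1@4:L b2@7:R]
Beat 3 (R): throw ball3 h=5 -> lands@8:L; in-air after throw: [b1@4:L b2@7:R b3@8:L]
Beat 4 (L): throw ball1 h=7 -> lands@11:R; in-air after throw: [b2@7:R b3@8:L b1@11:R]
Beat 5 (R): throw ball4 h=7 -> lands@12:L; in-air after throw: [b2@7:R b3@8:L b1@11:R b4@12:L]
Beat 6 (L): throw ball5 h=4 -> lands@10:L; in-air after throw: [b2@7:R b3@8:L b5@10:L b1@11:R b4@12:L]
Beat 7 (R): throw ball2 h=6 -> lands@13:R; in-air after throw: [b3@8:L b5@10:L b1@11:R b4@12:L b2@13:R]
Beat 8 (L): throw ball3 h=1 -> lands@9:R; in-air after throw: [b3@9:R b5@10:L b1@11:R b4@12:L b2@13:R]
Beat 9 (R): throw ball3 h=5 -> lands@14:L; in-air after throw: [b5@10:L b1@11:R b4@12:L b2@13:R b3@14:L]
Beat 10 (L): throw ball5 h=7 -> lands@17:R; in-air after throw: [b1@11:R b4@12:L b2@13:R b3@14:L b5@17:R]
Beat 11 (R): throw ball1 h=7 -> lands@18:L; in-air after throw: [b4@12:L b2@13:R b3@14:L b5@17:R b1@18:L]
Beat 12 (L): throw ball4 h=4 -> lands@16:L; in-air after throw: [b2@13:R b3@14:L b4@16:L b5@17:R b1@18:L]
Beat 13 (R): throw ball2 h=6 -> lands@19:R; in-air after throw: [b3@14:L b4@16:L b5@17:R b1@18:L b2@19:R]
Beat 14 (L): throw ball3 h=1 -> lands@15:R; in-air after throw: [b3@15:R b4@16:L b5@17:R b1@18:L b2@19:R]
Beat 15 (R): throw ball3 h=5 -> lands@20:L; in-air after throw: [b4@16:L b5@17:R b1@18:L b2@19:R b3@20:L]
Beat 16 (L): throw ball4 h=7 -> lands@23:R; in-air after throw: [b5@17:R b1@18:L b2@19:R b3@20:L b4@23:R]
Beat 17 (R): throw ball5 h=7 -> lands@24:L; in-air after throw: [b1@18:L b2@19:R b3@20:L b4@23:R b5@24:L]
Ball 5: thrown@6 h=4 -> first land @10; rethrown@10 h=7 -> second land @17

Answer: 10 17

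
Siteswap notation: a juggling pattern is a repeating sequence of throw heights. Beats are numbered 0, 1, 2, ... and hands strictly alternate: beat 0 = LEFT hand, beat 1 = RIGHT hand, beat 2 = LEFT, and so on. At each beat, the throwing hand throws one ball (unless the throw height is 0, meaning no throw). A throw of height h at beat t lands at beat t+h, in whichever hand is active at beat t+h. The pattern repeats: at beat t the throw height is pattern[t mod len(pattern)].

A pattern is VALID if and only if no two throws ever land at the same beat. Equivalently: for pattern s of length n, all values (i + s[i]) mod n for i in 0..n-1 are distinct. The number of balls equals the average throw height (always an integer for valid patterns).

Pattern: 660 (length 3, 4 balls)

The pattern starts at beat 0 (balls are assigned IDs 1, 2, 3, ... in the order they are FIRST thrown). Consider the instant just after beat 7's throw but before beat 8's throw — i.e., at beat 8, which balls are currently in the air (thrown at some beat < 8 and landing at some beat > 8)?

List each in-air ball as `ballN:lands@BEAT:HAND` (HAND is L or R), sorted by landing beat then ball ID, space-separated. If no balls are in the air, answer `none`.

Beat 0 (L): throw ball1 h=6 -> lands@6:L; in-air after throw: [b1@6:L]
Beat 1 (R): throw ball2 h=6 -> lands@7:R; in-air after throw: [b1@6:L b2@7:R]
Beat 3 (R): throw ball3 h=6 -> lands@9:R; in-air after throw: [b1@6:L b2@7:R b3@9:R]
Beat 4 (L): throw ball4 h=6 -> lands@10:L; in-air after throw: [b1@6:L b2@7:R b3@9:R b4@10:L]
Beat 6 (L): throw ball1 h=6 -> lands@12:L; in-air after throw: [b2@7:R b3@9:R b4@10:L b1@12:L]
Beat 7 (R): throw ball2 h=6 -> lands@13:R; in-air after throw: [b3@9:R b4@10:L b1@12:L b2@13:R]

Answer: ball3:lands@9:R ball4:lands@10:L ball1:lands@12:L ball2:lands@13:R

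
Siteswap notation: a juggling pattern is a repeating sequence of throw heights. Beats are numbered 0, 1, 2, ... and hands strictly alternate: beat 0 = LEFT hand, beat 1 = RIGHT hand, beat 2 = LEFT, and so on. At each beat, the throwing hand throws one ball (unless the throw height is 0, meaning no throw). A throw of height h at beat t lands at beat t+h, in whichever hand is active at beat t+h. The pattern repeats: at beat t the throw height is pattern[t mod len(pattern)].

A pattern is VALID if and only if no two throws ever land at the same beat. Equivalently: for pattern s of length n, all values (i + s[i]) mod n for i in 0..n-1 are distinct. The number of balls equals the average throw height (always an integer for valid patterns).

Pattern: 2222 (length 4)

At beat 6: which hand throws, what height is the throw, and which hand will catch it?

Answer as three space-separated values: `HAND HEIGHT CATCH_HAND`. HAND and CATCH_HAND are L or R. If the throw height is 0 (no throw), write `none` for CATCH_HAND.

Beat 6: 6 mod 2 = 0, so hand = L
Throw height = pattern[6 mod 4] = pattern[2] = 2
Lands at beat 6+2=8, 8 mod 2 = 0, so catch hand = L

Answer: L 2 L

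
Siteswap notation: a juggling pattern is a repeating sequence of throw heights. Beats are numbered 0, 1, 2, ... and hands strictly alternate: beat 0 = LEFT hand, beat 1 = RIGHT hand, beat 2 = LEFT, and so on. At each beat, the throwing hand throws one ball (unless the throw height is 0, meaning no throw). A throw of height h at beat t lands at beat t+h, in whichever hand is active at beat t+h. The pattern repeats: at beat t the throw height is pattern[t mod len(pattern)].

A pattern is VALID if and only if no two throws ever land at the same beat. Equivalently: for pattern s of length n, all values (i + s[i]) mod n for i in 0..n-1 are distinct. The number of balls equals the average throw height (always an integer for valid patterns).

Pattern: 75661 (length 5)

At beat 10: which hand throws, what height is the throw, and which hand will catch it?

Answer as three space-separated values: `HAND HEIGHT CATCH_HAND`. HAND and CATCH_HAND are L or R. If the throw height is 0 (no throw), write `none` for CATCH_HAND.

Answer: L 7 R

Derivation:
Beat 10: 10 mod 2 = 0, so hand = L
Throw height = pattern[10 mod 5] = pattern[0] = 7
Lands at beat 10+7=17, 17 mod 2 = 1, so catch hand = R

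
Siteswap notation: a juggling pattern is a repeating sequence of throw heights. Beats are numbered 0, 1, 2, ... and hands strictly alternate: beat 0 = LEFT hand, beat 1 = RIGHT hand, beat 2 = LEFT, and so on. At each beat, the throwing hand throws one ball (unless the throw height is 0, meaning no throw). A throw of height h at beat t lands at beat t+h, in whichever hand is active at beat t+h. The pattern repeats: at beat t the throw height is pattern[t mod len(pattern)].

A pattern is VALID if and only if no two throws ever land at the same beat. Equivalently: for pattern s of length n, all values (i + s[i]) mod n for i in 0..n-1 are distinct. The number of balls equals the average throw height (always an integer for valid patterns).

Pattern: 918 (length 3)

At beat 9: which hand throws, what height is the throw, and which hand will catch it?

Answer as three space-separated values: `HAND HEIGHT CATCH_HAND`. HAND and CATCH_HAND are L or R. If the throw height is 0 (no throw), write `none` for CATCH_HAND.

Beat 9: 9 mod 2 = 1, so hand = R
Throw height = pattern[9 mod 3] = pattern[0] = 9
Lands at beat 9+9=18, 18 mod 2 = 0, so catch hand = L

Answer: R 9 L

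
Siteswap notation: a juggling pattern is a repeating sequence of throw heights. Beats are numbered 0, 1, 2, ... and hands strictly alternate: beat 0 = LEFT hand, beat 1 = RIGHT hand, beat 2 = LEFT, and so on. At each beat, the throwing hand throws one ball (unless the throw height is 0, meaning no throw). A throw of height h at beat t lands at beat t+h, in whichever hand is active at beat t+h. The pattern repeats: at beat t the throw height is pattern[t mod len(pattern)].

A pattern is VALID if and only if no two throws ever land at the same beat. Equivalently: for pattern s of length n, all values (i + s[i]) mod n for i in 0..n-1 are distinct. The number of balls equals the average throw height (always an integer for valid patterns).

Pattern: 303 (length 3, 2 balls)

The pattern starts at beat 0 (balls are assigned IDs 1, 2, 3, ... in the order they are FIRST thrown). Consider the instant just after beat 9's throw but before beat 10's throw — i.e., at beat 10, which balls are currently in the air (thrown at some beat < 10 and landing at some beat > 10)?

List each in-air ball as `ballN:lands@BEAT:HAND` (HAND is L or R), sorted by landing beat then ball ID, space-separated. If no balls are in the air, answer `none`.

Beat 0 (L): throw ball1 h=3 -> lands@3:R; in-air after throw: [b1@3:R]
Beat 2 (L): throw ball2 h=3 -> lands@5:R; in-air after throw: [b1@3:R b2@5:R]
Beat 3 (R): throw ball1 h=3 -> lands@6:L; in-air after throw: [b2@5:R b1@6:L]
Beat 5 (R): throw ball2 h=3 -> lands@8:L; in-air after throw: [b1@6:L b2@8:L]
Beat 6 (L): throw ball1 h=3 -> lands@9:R; in-air after throw: [b2@8:L b1@9:R]
Beat 8 (L): throw ball2 h=3 -> lands@11:R; in-air after throw: [b1@9:R b2@11:R]
Beat 9 (R): throw ball1 h=3 -> lands@12:L; in-air after throw: [b2@11:R b1@12:L]

Answer: ball2:lands@11:R ball1:lands@12:L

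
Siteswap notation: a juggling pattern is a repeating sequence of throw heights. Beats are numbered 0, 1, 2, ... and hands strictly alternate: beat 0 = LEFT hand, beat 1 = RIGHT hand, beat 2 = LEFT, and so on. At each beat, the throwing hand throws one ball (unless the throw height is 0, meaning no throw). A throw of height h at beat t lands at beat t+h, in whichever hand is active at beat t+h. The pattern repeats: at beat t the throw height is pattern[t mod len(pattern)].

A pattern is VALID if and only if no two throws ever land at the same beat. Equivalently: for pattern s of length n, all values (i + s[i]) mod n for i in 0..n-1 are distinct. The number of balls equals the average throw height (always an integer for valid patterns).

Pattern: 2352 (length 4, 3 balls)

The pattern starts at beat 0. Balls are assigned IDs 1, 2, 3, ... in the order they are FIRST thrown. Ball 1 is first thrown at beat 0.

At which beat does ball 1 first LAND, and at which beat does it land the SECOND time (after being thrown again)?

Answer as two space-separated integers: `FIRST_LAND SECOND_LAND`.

Beat 0 (L): throw ball1 h=2 -> lands@2:L; in-air after throw: [b1@2:L]
Beat 1 (R): throw ball2 h=3 -> lands@4:L; in-air after throw: [b1@2:L b2@4:L]
Beat 2 (L): throw ball1 h=5 -> lands@7:R; in-air after throw: [b2@4:L b1@7:R]
Beat 3 (R): throw ball3 h=2 -> lands@5:R; in-air after throw: [b2@4:L b3@5:R b1@7:R]
Beat 4 (L): throw ball2 h=2 -> lands@6:L; in-air after throw: [b3@5:R b2@6:L b1@7:R]
Beat 5 (R): throw ball3 h=3 -> lands@8:L; in-air after throw: [b2@6:L b1@7:R b3@8:L]
Beat 6 (L): throw ball2 h=5 -> lands@11:R; in-air after throw: [b1@7:R b3@8:L b2@11:R]
Beat 7 (R): throw ball1 h=2 -> lands@9:R; in-air after throw: [b3@8:L b1@9:R b2@11:R]
Ball 1: thrown@0 h=2 -> first land @2; rethrown@2 h=5 -> second land @7

Answer: 2 7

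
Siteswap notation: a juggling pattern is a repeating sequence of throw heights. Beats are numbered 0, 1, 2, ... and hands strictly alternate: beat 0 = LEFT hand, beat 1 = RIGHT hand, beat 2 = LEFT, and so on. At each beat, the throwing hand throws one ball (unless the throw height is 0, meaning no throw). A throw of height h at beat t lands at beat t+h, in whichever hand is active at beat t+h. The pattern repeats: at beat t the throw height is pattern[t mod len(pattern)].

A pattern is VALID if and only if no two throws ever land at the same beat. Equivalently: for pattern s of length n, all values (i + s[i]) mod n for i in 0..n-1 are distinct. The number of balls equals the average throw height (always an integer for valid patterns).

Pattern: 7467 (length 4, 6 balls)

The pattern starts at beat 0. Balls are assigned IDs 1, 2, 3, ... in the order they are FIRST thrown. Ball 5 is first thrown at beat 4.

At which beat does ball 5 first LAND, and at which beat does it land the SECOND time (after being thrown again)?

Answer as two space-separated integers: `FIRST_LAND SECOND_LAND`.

Answer: 11 18

Derivation:
Beat 0 (L): throw ball1 h=7 -> lands@7:R; in-air after throw: [b1@7:R]
Beat 1 (R): throw ball2 h=4 -> lands@5:R; in-air after throw: [b2@5:R b1@7:R]
Beat 2 (L): throw ball3 h=6 -> lands@8:L; in-air after throw: [b2@5:R b1@7:R b3@8:L]
Beat 3 (R): throw ball4 h=7 -> lands@10:L; in-air after throw: [b2@5:R b1@7:R b3@8:L b4@10:L]
Beat 4 (L): throw ball5 h=7 -> lands@11:R; in-air after throw: [b2@5:R b1@7:R b3@8:L b4@10:L b5@11:R]
Beat 5 (R): throw ball2 h=4 -> lands@9:R; in-air after throw: [b1@7:R b3@8:L b2@9:R b4@10:L b5@11:R]
Beat 6 (L): throw ball6 h=6 -> lands@12:L; in-air after throw: [b1@7:R b3@8:L b2@9:R b4@10:L b5@11:R b6@12:L]
Beat 7 (R): throw ball1 h=7 -> lands@14:L; in-air after throw: [b3@8:L b2@9:R b4@10:L b5@11:R b6@12:L b1@14:L]
Beat 8 (L): throw ball3 h=7 -> lands@15:R; in-air after throw: [b2@9:R b4@10:L b5@11:R b6@12:L b1@14:L b3@15:R]
Beat 9 (R): throw ball2 h=4 -> lands@13:R; in-air after throw: [b4@10:L b5@11:R b6@12:L b2@13:R b1@14:L b3@15:R]
Beat 10 (L): throw ball4 h=6 -> lands@16:L; in-air after throw: [b5@11:R b6@12:L b2@13:R b1@14:L b3@15:R b4@16:L]
Beat 11 (R): throw ball5 h=7 -> lands@18:L; in-air after throw: [b6@12:L b2@13:R b1@14:L b3@15:R b4@16:L b5@18:L]
Beat 12 (L): throw ball6 h=7 -> lands@19:R; in-air after throw: [b2@13:R b1@14:L b3@15:R b4@16:L b5@18:L b6@19:R]
Beat 13 (R): throw ball2 h=4 -> lands@17:R; in-air after throw: [b1@14:L b3@15:R b4@16:L b2@17:R b5@18:L b6@19:R]
Beat 14 (L): throw ball1 h=6 -> lands@20:L; in-air after throw: [b3@15:R b4@16:L b2@17:R b5@18:L b6@19:R b1@20:L]
Beat 15 (R): throw ball3 h=7 -> lands@22:L; in-air after throw: [b4@16:L b2@17:R b5@18:L b6@19:R b1@20:L b3@22:L]
Beat 16 (L): throw ball4 h=7 -> lands@23:R; in-air after throw: [b2@17:R b5@18:L b6@19:R b1@20:L b3@22:L b4@23:R]
Beat 17 (R): throw ball2 h=4 -> lands@21:R; in-air after throw: [b5@18:L b6@19:R b1@20:L b2@21:R b3@22:L b4@23:R]
Beat 18 (L): throw ball5 h=6 -> lands@24:L; in-air after throw: [b6@19:R b1@20:L b2@21:R b3@22:L b4@23:R b5@24:L]
Ball 5: thrown@4 h=7 -> first land @11; rethrown@11 h=7 -> second land @18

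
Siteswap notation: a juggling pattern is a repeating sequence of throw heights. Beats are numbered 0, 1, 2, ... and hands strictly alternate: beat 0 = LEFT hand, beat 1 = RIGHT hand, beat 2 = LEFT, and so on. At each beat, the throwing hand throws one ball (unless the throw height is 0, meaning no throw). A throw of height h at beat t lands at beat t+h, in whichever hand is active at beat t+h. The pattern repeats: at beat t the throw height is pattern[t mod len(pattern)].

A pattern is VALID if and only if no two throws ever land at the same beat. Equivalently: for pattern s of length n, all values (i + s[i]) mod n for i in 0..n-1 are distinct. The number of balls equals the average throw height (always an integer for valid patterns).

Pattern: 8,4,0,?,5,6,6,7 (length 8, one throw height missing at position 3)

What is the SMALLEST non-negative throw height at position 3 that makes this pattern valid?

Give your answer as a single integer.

Answer: 4

Derivation:
i=0: (0 + 8) mod 8 = 0
i=1: (1 + 4) mod 8 = 5
i=2: (2 + 0) mod 8 = 2
i=3: s[i]=? (unknown)
i=4: (4 + 5) mod 8 = 1
i=5: (5 + 6) mod 8 = 3
i=6: (6 + 6) mod 8 = 4
i=7: (7 + 7) mod 8 = 6
Known residues: [0, 1, 2, 3, 4, 5, 6]; need a permutation of 0..7, so missing residue r = 7
Need (3 + s) mod 8 = 7; smallest s = (7 - 3) mod 8 = 4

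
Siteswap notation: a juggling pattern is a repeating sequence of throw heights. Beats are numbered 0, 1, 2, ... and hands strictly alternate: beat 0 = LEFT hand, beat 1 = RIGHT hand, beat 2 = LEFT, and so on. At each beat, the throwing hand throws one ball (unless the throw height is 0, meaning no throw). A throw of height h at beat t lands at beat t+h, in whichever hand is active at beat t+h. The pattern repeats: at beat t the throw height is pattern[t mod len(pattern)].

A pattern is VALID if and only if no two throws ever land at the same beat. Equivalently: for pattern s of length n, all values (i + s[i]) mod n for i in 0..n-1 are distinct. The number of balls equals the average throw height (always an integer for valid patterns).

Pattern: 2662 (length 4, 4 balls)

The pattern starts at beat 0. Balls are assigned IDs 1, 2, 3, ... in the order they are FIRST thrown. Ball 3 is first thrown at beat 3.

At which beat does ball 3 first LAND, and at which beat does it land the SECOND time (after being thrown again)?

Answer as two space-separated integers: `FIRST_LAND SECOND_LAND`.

Beat 0 (L): throw ball1 h=2 -> lands@2:L; in-air after throw: [b1@2:L]
Beat 1 (R): throw ball2 h=6 -> lands@7:R; in-air after throw: [b1@2:L b2@7:R]
Beat 2 (L): throw ball1 h=6 -> lands@8:L; in-air after throw: [b2@7:R b1@8:L]
Beat 3 (R): throw ball3 h=2 -> lands@5:R; in-air after throw: [b3@5:R b2@7:R b1@8:L]
Beat 4 (L): throw ball4 h=2 -> lands@6:L; in-air after throw: [b3@5:R b4@6:L b2@7:R b1@8:L]
Beat 5 (R): throw ball3 h=6 -> lands@11:R; in-air after throw: [b4@6:L b2@7:R b1@8:L b3@11:R]
Beat 6 (L): throw ball4 h=6 -> lands@12:L; in-air after throw: [b2@7:R b1@8:L b3@11:R b4@12:L]
Beat 7 (R): throw ball2 h=2 -> lands@9:R; in-air after throw: [b1@8:L b2@9:R b3@11:R b4@12:L]
Beat 8 (L): throw ball1 h=2 -> lands@10:L; in-air after throw: [b2@9:R b1@10:L b3@11:R b4@12:L]
Beat 9 (R): throw ball2 h=6 -> lands@15:R; in-air after throw: [b1@10:L b3@11:R b4@12:L b2@15:R]
Beat 10 (L): throw ball1 h=6 -> lands@16:L; in-air after throw: [b3@11:R b4@12:L b2@15:R b1@16:L]
Beat 11 (R): throw ball3 h=2 -> lands@13:R; in-air after throw: [b4@12:L b3@13:R b2@15:R b1@16:L]
Ball 3: thrown@3 h=2 -> first land @5; rethrown@5 h=6 -> second land @11

Answer: 5 11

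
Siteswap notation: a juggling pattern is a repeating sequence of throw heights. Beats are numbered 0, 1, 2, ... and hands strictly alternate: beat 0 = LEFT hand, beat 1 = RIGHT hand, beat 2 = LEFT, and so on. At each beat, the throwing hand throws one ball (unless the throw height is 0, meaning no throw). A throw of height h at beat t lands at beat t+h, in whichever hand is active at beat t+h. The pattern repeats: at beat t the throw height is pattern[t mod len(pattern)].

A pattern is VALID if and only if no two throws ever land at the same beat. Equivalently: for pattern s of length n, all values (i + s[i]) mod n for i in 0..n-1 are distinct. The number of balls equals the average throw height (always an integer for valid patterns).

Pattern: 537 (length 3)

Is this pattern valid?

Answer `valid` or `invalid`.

Answer: valid

Derivation:
i=0: (i + s[i]) mod n = (0 + 5) mod 3 = 2
i=1: (i + s[i]) mod n = (1 + 3) mod 3 = 1
i=2: (i + s[i]) mod n = (2 + 7) mod 3 = 0
Residues: [2, 1, 0], distinct: True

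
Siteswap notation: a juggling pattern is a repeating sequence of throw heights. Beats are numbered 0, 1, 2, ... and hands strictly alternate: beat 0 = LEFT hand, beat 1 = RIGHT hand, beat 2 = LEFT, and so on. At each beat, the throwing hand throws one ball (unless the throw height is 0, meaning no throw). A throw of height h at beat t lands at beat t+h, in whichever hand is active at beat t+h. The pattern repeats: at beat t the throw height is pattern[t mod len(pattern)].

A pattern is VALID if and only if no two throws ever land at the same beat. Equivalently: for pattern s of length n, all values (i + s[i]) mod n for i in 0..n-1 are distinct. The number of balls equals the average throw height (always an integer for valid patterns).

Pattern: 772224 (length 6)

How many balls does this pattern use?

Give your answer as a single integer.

Pattern = [7, 7, 2, 2, 2, 4], length n = 6
  position 0: throw height = 7, running sum = 7
  position 1: throw height = 7, running sum = 14
  position 2: throw height = 2, running sum = 16
  position 3: throw height = 2, running sum = 18
  position 4: throw height = 2, running sum = 20
  position 5: throw height = 4, running sum = 24
Total sum = 24; balls = sum / n = 24 / 6 = 4

Answer: 4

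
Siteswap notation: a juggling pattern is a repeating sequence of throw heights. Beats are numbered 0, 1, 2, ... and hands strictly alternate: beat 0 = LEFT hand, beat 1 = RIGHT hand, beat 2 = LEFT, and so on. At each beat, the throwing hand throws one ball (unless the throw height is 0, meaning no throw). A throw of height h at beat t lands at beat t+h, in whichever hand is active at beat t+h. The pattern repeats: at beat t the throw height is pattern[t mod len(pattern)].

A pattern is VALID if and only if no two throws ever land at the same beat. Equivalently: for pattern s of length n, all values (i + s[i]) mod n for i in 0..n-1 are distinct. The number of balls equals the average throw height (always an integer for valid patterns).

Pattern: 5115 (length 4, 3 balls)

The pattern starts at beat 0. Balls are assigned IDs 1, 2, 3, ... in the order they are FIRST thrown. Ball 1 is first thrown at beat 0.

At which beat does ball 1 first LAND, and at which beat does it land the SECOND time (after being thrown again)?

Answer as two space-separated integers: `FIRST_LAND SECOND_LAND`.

Beat 0 (L): throw ball1 h=5 -> lands@5:R; in-air after throw: [b1@5:R]
Beat 1 (R): throw ball2 h=1 -> lands@2:L; in-air after throw: [b2@2:L b1@5:R]
Beat 2 (L): throw ball2 h=1 -> lands@3:R; in-air after throw: [b2@3:R b1@5:R]
Beat 3 (R): throw ball2 h=5 -> lands@8:L; in-air after throw: [b1@5:R b2@8:L]
Beat 4 (L): throw ball3 h=5 -> lands@9:R; in-air after throw: [b1@5:R b2@8:L b3@9:R]
Beat 5 (R): throw ball1 h=1 -> lands@6:L; in-air after throw: [b1@6:L b2@8:L b3@9:R]
Beat 6 (L): throw ball1 h=1 -> lands@7:R; in-air after throw: [b1@7:R b2@8:L b3@9:R]
Ball 1: thrown@0 h=5 -> first land @5; rethrown@5 h=1 -> second land @6

Answer: 5 6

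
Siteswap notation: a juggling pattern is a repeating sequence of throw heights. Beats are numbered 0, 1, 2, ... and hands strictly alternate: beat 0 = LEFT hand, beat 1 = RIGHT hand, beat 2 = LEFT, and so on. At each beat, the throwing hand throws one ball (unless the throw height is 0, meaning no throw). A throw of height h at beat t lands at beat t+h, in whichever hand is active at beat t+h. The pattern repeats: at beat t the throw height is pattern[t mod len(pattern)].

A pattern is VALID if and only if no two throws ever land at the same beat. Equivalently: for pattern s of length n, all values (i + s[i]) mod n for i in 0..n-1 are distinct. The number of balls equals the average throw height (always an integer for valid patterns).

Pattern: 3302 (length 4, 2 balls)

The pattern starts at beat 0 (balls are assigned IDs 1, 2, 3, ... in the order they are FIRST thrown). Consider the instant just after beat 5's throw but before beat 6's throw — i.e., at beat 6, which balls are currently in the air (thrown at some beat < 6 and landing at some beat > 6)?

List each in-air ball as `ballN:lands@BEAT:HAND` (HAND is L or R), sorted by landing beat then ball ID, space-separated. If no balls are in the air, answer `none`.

Answer: ball2:lands@7:R ball1:lands@8:L

Derivation:
Beat 0 (L): throw ball1 h=3 -> lands@3:R; in-air after throw: [b1@3:R]
Beat 1 (R): throw ball2 h=3 -> lands@4:L; in-air after throw: [b1@3:R b2@4:L]
Beat 3 (R): throw ball1 h=2 -> lands@5:R; in-air after throw: [b2@4:L b1@5:R]
Beat 4 (L): throw ball2 h=3 -> lands@7:R; in-air after throw: [b1@5:R b2@7:R]
Beat 5 (R): throw ball1 h=3 -> lands@8:L; in-air after throw: [b2@7:R b1@8:L]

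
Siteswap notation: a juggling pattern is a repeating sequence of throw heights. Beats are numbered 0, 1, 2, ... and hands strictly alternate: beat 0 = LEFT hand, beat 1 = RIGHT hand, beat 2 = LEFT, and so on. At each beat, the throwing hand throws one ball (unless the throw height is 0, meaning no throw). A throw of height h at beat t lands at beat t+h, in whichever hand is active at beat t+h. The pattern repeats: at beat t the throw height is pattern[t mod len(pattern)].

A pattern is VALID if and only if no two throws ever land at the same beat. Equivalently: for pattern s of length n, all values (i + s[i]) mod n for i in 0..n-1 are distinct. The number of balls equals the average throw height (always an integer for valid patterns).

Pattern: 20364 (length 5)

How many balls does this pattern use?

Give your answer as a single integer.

Answer: 3

Derivation:
Pattern = [2, 0, 3, 6, 4], length n = 5
  position 0: throw height = 2, running sum = 2
  position 1: throw height = 0, running sum = 2
  position 2: throw height = 3, running sum = 5
  position 3: throw height = 6, running sum = 11
  position 4: throw height = 4, running sum = 15
Total sum = 15; balls = sum / n = 15 / 5 = 3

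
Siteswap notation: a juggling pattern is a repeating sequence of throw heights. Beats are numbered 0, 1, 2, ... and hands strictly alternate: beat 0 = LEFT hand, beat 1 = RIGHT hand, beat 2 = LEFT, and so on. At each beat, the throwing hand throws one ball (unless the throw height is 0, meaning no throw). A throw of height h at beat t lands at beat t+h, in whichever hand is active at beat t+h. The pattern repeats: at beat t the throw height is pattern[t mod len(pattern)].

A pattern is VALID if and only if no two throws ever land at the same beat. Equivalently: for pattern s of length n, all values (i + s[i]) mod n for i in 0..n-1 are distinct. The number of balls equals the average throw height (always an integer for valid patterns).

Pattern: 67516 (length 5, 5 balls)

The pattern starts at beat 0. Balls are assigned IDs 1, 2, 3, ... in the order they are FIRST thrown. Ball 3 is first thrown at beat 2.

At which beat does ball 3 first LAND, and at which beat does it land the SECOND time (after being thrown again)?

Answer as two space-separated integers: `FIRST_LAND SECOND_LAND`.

Answer: 7 12

Derivation:
Beat 0 (L): throw ball1 h=6 -> lands@6:L; in-air after throw: [b1@6:L]
Beat 1 (R): throw ball2 h=7 -> lands@8:L; in-air after throw: [b1@6:L b2@8:L]
Beat 2 (L): throw ball3 h=5 -> lands@7:R; in-air after throw: [b1@6:L b3@7:R b2@8:L]
Beat 3 (R): throw ball4 h=1 -> lands@4:L; in-air after throw: [b4@4:L b1@6:L b3@7:R b2@8:L]
Beat 4 (L): throw ball4 h=6 -> lands@10:L; in-air after throw: [b1@6:L b3@7:R b2@8:L b4@10:L]
Beat 5 (R): throw ball5 h=6 -> lands@11:R; in-air after throw: [b1@6:L b3@7:R b2@8:L b4@10:L b5@11:R]
Beat 6 (L): throw ball1 h=7 -> lands@13:R; in-air after throw: [b3@7:R b2@8:L b4@10:L b5@11:R b1@13:R]
Beat 7 (R): throw ball3 h=5 -> lands@12:L; in-air after throw: [b2@8:L b4@10:L b5@11:R b3@12:L b1@13:R]
Beat 8 (L): throw ball2 h=1 -> lands@9:R; in-air after throw: [b2@9:R b4@10:L b5@11:R b3@12:L b1@13:R]
Beat 9 (R): throw ball2 h=6 -> lands@15:R; in-air after throw: [b4@10:L b5@11:R b3@12:L b1@13:R b2@15:R]
Beat 10 (L): throw ball4 h=6 -> lands@16:L; in-air after throw: [b5@11:R b3@12:L b1@13:R b2@15:R b4@16:L]
Beat 11 (R): throw ball5 h=7 -> lands@18:L; in-air after throw: [b3@12:L b1@13:R b2@15:R b4@16:L b5@18:L]
Beat 12 (L): throw ball3 h=5 -> lands@17:R; in-air after throw: [b1@13:R b2@15:R b4@16:L b3@17:R b5@18:L]
Ball 3: thrown@2 h=5 -> first land @7; rethrown@7 h=5 -> second land @12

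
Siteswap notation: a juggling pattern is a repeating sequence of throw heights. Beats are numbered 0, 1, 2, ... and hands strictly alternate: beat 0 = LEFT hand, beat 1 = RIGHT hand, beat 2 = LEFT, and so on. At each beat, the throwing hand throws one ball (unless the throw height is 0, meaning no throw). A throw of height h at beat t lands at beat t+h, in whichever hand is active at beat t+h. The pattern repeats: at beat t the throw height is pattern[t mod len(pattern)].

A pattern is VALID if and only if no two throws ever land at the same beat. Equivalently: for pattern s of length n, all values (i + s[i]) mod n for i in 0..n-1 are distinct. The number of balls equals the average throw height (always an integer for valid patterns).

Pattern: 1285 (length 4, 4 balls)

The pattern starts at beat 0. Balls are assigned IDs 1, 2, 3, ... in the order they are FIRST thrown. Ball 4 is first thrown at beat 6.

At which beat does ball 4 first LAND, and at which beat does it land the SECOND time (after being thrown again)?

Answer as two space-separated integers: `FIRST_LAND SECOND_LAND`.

Beat 0 (L): throw ball1 h=1 -> lands@1:R; in-air after throw: [b1@1:R]
Beat 1 (R): throw ball1 h=2 -> lands@3:R; in-air after throw: [b1@3:R]
Beat 2 (L): throw ball2 h=8 -> lands@10:L; in-air after throw: [b1@3:R b2@10:L]
Beat 3 (R): throw ball1 h=5 -> lands@8:L; in-air after throw: [b1@8:L b2@10:L]
Beat 4 (L): throw ball3 h=1 -> lands@5:R; in-air after throw: [b3@5:R b1@8:L b2@10:L]
Beat 5 (R): throw ball3 h=2 -> lands@7:R; in-air after throw: [b3@7:R b1@8:L b2@10:L]
Beat 6 (L): throw ball4 h=8 -> lands@14:L; in-air after throw: [b3@7:R b1@8:L b2@10:L b4@14:L]
Beat 7 (R): throw ball3 h=5 -> lands@12:L; in-air after throw: [b1@8:L b2@10:L b3@12:L b4@14:L]
Beat 8 (L): throw ball1 h=1 -> lands@9:R; in-air after throw: [b1@9:R b2@10:L b3@12:L b4@14:L]
Beat 9 (R): throw ball1 h=2 -> lands@11:R; in-air after throw: [b2@10:L b1@11:R b3@12:L b4@14:L]
Beat 10 (L): throw ball2 h=8 -> lands@18:L; in-air after throw: [b1@11:R b3@12:L b4@14:L b2@18:L]
Beat 11 (R): throw ball1 h=5 -> lands@16:L; in-air after throw: [b3@12:L b4@14:L b1@16:L b2@18:L]
Beat 12 (L): throw ball3 h=1 -> lands@13:R; in-air after throw: [b3@13:R b4@14:L b1@16:L b2@18:L]
Beat 13 (R): throw ball3 h=2 -> lands@15:R; in-air after throw: [b4@14:L b3@15:R b1@16:L b2@18:L]
Beat 14 (L): throw ball4 h=8 -> lands@22:L; in-air after throw: [b3@15:R b1@16:L b2@18:L b4@22:L]
Beat 15 (R): throw ball3 h=5 -> lands@20:L; in-air after throw: [b1@16:L b2@18:L b3@20:L b4@22:L]
Beat 16 (L): throw ball1 h=1 -> lands@17:R; in-air after throw: [b1@17:R b2@18:L b3@20:L b4@22:L]
Beat 17 (R): throw ball1 h=2 -> lands@19:R; in-air after throw: [b2@18:L b1@19:R b3@20:L b4@22:L]
Beat 18 (L): throw ball2 h=8 -> lands@26:L; in-air after throw: [b1@19:R b3@20:L b4@22:L b2@26:L]
Beat 19 (R): throw ball1 h=5 -> lands@24:L; in-air after throw: [b3@20:L b4@22:L b1@24:L b2@26:L]
Beat 20 (L): throw ball3 h=1 -> lands@21:R; in-air after throw: [b3@21:R b4@22:L b1@24:L b2@26:L]
Beat 21 (R): throw ball3 h=2 -> lands@23:R; in-air after throw: [b4@22:L b3@23:R b1@24:L b2@26:L]
Beat 22 (L): throw ball4 h=8 -> lands@30:L; in-air after throw: [b3@23:R b1@24:L b2@26:L b4@30:L]
Ball 4: thrown@6 h=8 -> first land @14; rethrown@14 h=8 -> second land @22

Answer: 14 22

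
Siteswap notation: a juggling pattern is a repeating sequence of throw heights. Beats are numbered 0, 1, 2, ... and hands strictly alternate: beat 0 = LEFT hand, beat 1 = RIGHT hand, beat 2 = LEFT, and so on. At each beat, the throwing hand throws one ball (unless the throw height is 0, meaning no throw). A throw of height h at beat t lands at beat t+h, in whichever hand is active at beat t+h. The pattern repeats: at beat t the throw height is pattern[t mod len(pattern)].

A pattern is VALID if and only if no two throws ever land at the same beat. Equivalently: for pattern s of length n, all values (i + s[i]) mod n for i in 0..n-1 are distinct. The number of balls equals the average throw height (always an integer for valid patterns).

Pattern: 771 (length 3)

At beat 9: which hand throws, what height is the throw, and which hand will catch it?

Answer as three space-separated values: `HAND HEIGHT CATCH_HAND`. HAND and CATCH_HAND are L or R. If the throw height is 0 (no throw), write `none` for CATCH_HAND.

Answer: R 7 L

Derivation:
Beat 9: 9 mod 2 = 1, so hand = R
Throw height = pattern[9 mod 3] = pattern[0] = 7
Lands at beat 9+7=16, 16 mod 2 = 0, so catch hand = L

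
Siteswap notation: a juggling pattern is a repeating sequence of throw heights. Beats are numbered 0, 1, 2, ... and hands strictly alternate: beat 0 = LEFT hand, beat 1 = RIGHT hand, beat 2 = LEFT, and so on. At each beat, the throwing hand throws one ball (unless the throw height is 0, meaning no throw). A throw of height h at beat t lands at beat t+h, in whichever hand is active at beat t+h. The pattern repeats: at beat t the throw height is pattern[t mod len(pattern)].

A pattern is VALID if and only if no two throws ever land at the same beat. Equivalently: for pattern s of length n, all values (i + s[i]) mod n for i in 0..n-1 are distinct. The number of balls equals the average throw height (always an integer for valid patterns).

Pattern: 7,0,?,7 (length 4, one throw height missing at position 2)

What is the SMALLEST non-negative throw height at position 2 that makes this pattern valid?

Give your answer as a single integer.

i=0: (0 + 7) mod 4 = 3
i=1: (1 + 0) mod 4 = 1
i=2: s[i]=? (unknown)
i=3: (3 + 7) mod 4 = 2
Known residues: [1, 2, 3]; need a permutation of 0..3, so missing residue r = 0
Need (2 + s) mod 4 = 0; smallest s = (0 - 2) mod 4 = 2

Answer: 2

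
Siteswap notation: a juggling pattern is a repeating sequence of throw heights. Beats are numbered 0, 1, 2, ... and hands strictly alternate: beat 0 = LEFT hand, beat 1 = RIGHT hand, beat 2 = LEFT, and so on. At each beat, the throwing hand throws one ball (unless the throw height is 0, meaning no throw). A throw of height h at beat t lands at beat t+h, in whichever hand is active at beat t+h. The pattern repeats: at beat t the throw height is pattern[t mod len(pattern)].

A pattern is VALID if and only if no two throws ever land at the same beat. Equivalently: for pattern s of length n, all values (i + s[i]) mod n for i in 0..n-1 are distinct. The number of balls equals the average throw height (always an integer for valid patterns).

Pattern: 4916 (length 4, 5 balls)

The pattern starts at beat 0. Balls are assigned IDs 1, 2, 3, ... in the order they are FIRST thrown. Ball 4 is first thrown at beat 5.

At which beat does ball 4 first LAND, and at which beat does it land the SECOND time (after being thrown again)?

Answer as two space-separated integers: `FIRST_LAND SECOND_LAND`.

Beat 0 (L): throw ball1 h=4 -> lands@4:L; in-air after throw: [b1@4:L]
Beat 1 (R): throw ball2 h=9 -> lands@10:L; in-air after throw: [b1@4:L b2@10:L]
Beat 2 (L): throw ball3 h=1 -> lands@3:R; in-air after throw: [b3@3:R b1@4:L b2@10:L]
Beat 3 (R): throw ball3 h=6 -> lands@9:R; in-air after throw: [b1@4:L b3@9:R b2@10:L]
Beat 4 (L): throw ball1 h=4 -> lands@8:L; in-air after throw: [b1@8:L b3@9:R b2@10:L]
Beat 5 (R): throw ball4 h=9 -> lands@14:L; in-air after throw: [b1@8:L b3@9:R b2@10:L b4@14:L]
Beat 6 (L): throw ball5 h=1 -> lands@7:R; in-air after throw: [b5@7:R b1@8:L b3@9:R b2@10:L b4@14:L]
Beat 7 (R): throw ball5 h=6 -> lands@13:R; in-air after throw: [b1@8:L b3@9:R b2@10:L b5@13:R b4@14:L]
Beat 8 (L): throw ball1 h=4 -> lands@12:L; in-air after throw: [b3@9:R b2@10:L b1@12:L b5@13:R b4@14:L]
Beat 9 (R): throw ball3 h=9 -> lands@18:L; in-air after throw: [b2@10:L b1@12:L b5@13:R b4@14:L b3@18:L]
Beat 10 (L): throw ball2 h=1 -> lands@11:R; in-air after throw: [b2@11:R b1@12:L b5@13:R b4@14:L b3@18:L]
Beat 11 (R): throw ball2 h=6 -> lands@17:R; in-air after throw: [b1@12:L b5@13:R b4@14:L b2@17:R b3@18:L]
Beat 12 (L): throw ball1 h=4 -> lands@16:L; in-air after throw: [b5@13:R b4@14:L b1@16:L b2@17:R b3@18:L]
Beat 13 (R): throw ball5 h=9 -> lands@22:L; in-air after throw: [b4@14:L b1@16:L b2@17:R b3@18:L b5@22:L]
Beat 14 (L): throw ball4 h=1 -> lands@15:R; in-air after throw: [b4@15:R b1@16:L b2@17:R b3@18:L b5@22:L]
Beat 15 (R): throw ball4 h=6 -> lands@21:R; in-air after throw: [b1@16:L b2@17:R b3@18:L b4@21:R b5@22:L]
Ball 4: thrown@5 h=9 -> first land @14; rethrown@14 h=1 -> second land @15

Answer: 14 15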